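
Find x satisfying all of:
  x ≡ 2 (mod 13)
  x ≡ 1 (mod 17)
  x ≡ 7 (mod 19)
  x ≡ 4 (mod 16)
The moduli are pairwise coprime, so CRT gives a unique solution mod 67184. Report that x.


Product of moduli M = 13 · 17 · 19 · 16 = 67184.
Merge one congruence at a time:
  Start: x ≡ 2 (mod 13).
  Combine with x ≡ 1 (mod 17); new modulus lcm = 221.
    Write x = 2 + 13·t and substitute into x ≡ 1 (mod 17): 13·t ≡ 1 − 2 = -1 (mod 17).
    Reduce coefficients mod 17: 13·t ≡ 16 (mod 17).
    The inverse of 13 mod 17 is 4 (since 13·4 = 52 = 3·17 + 1), so t ≡ 4·16 = 64 ≡ 13 (mod 17).
    Then x = 2 + 13·13 = 171, valid modulo lcm(13, 17) = 221: x ≡ 171 (mod 221).
  Combine with x ≡ 7 (mod 19); new modulus lcm = 4199.
    Write x = 171 + 221·t and substitute into x ≡ 7 (mod 19): 221·t ≡ 7 − 171 = -164 (mod 19).
    Reduce coefficients mod 19: 12·t ≡ 7 (mod 19).
    The inverse of 12 mod 19 is 8 (since 12·8 = 96 = 5·19 + 1), so t ≡ 8·7 = 56 ≡ 18 (mod 19).
    Then x = 171 + 221·18 = 4149, valid modulo lcm(221, 19) = 4199: x ≡ 4149 (mod 4199).
  Combine with x ≡ 4 (mod 16); new modulus lcm = 67184.
    Write x = 4149 + 4199·t and substitute into x ≡ 4 (mod 16): 4199·t ≡ 4 − 4149 = -4145 (mod 16).
    Reduce coefficients mod 16: 7·t ≡ 15 (mod 16).
    The inverse of 7 mod 16 is 7 (since 7·7 = 49 = 3·16 + 1), so t ≡ 7·15 = 105 ≡ 9 (mod 16).
    Then x = 4149 + 4199·9 = 41940, valid modulo lcm(4199, 16) = 67184: x ≡ 41940 (mod 67184).
Verify against each original: 41940 mod 13 = 2, 41940 mod 17 = 1, 41940 mod 19 = 7, 41940 mod 16 = 4.

x ≡ 41940 (mod 67184).


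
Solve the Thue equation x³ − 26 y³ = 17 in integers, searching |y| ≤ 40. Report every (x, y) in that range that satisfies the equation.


The equation is x³ - 26y³ = 17. For fixed y, x³ = 26·y³ + 17, so a solution requires the RHS to be a perfect cube.
Strategy: iterate y from -40 to 40, compute RHS = 26·y³ + 17, and check whether it is a (positive or negative) perfect cube.
Check small values of y:
  y = 0: RHS = 17 is not a perfect cube.
  y = 1: RHS = 43 is not a perfect cube.
  y = -1: RHS = -9 is not a perfect cube.
  y = 2: RHS = 225 is not a perfect cube.
  y = -2: RHS = -191 is not a perfect cube.
  y = 3: RHS = 719 is not a perfect cube.
  y = -3: RHS = -685 is not a perfect cube.
Continuing the search up to |y| = 40 finds no solutions either.
No (x, y) in the scanned range satisfies the equation.

No integer solutions with |y| ≤ 40.


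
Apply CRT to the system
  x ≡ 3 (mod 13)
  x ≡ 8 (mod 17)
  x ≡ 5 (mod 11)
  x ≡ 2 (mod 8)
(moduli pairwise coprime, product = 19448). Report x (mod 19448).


Product of moduli M = 13 · 17 · 11 · 8 = 19448.
Merge one congruence at a time:
  Start: x ≡ 3 (mod 13).
  Combine with x ≡ 8 (mod 17); new modulus lcm = 221.
    Write x = 3 + 13·t and substitute into x ≡ 8 (mod 17): 13·t ≡ 8 − 3 = 5 (mod 17).
    The inverse of 13 mod 17 is 4 (since 13·4 = 52 = 3·17 + 1), so t ≡ 4·5 = 20 ≡ 3 (mod 17).
    Then x = 3 + 13·3 = 42, valid modulo lcm(13, 17) = 221: x ≡ 42 (mod 221).
  Combine with x ≡ 5 (mod 11); new modulus lcm = 2431.
    Write x = 42 + 221·t and substitute into x ≡ 5 (mod 11): 221·t ≡ 5 − 42 = -37 (mod 11).
    Reduce coefficients mod 11: 1·t ≡ 7 (mod 11).
    So t ≡ 7 (mod 11).
    Then x = 42 + 221·7 = 1589, valid modulo lcm(221, 11) = 2431: x ≡ 1589 (mod 2431).
  Combine with x ≡ 2 (mod 8); new modulus lcm = 19448.
    Write x = 1589 + 2431·t and substitute into x ≡ 2 (mod 8): 2431·t ≡ 2 − 1589 = -1587 (mod 8).
    Reduce coefficients mod 8: 7·t ≡ 5 (mod 8).
    The inverse of 7 mod 8 is 7 (since 7·7 = 49 = 6·8 + 1), so t ≡ 7·5 = 35 ≡ 3 (mod 8).
    Then x = 1589 + 2431·3 = 8882, valid modulo lcm(2431, 8) = 19448: x ≡ 8882 (mod 19448).
Verify against each original: 8882 mod 13 = 3, 8882 mod 17 = 8, 8882 mod 11 = 5, 8882 mod 8 = 2.

x ≡ 8882 (mod 19448).


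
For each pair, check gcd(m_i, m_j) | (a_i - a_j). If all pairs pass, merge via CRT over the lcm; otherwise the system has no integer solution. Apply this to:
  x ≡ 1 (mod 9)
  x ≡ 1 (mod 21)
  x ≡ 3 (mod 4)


Moduli 9, 21, 4 are not pairwise coprime, so CRT works modulo lcm(m_i) when all pairwise compatibility conditions hold.
Pairwise compatibility: gcd(m_i, m_j) must divide a_i - a_j for every pair.
Merge one congruence at a time:
  Start: x ≡ 1 (mod 9).
  Combine with x ≡ 1 (mod 21): gcd(9, 21) = 3; 1 - 1 = 0, which IS divisible by 3, so compatible.
    Write x = 1 + 9·t and substitute into x ≡ 1 (mod 21): 9·t ≡ 1 − 1 = 0 (mod 21).
    Divide the congruence (and modulus) by g = 3: 3·t ≡ 0 (mod 7).
    The inverse of 3 mod 7 is 5 (since 3·5 = 15 = 2·7 + 1), so t ≡ 5·0 = 0 ≡ 0 (mod 7).
    Then x = 1 + 9·0 = 1, valid modulo lcm(9, 21) = 63: x ≡ 1 (mod 63).
  Combine with x ≡ 3 (mod 4): gcd(63, 4) = 1; 3 - 1 = 2, which IS divisible by 1, so compatible.
    Write x = 1 + 63·t and substitute into x ≡ 3 (mod 4): 63·t ≡ 3 − 1 = 2 (mod 4).
    Reduce coefficients mod 4: 3·t ≡ 2 (mod 4).
    The inverse of 3 mod 4 is 3 (since 3·3 = 9 = 2·4 + 1), so t ≡ 3·2 = 6 ≡ 2 (mod 4).
    Then x = 1 + 63·2 = 127, valid modulo lcm(63, 4) = 252: x ≡ 127 (mod 252).
Verify: 127 mod 9 = 1, 127 mod 21 = 1, 127 mod 4 = 3.

x ≡ 127 (mod 252).


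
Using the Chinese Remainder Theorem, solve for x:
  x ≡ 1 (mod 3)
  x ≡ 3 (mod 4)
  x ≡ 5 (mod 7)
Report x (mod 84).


Moduli 3, 4, 7 are pairwise coprime; by CRT there is a unique solution modulo M = 3 · 4 · 7 = 84.
Solve pairwise, accumulating the modulus:
  Start with x ≡ 1 (mod 3).
  Combine with x ≡ 3 (mod 4): since gcd(3, 4) = 1, we get a unique residue mod 12.
    Write x = 1 + 3·t and substitute into x ≡ 3 (mod 4): 3·t ≡ 3 − 1 = 2 (mod 4).
    The inverse of 3 mod 4 is 3 (since 3·3 = 9 = 2·4 + 1), so t ≡ 3·2 = 6 ≡ 2 (mod 4).
    Then x = 1 + 3·2 = 7, valid modulo lcm(3, 4) = 12: x ≡ 7 (mod 12).
  Combine with x ≡ 5 (mod 7): since gcd(12, 7) = 1, we get a unique residue mod 84.
    Write x = 7 + 12·t and substitute into x ≡ 5 (mod 7): 12·t ≡ 5 − 7 = -2 (mod 7).
    Reduce coefficients mod 7: 5·t ≡ 5 (mod 7).
    The inverse of 5 mod 7 is 3 (since 5·3 = 15 = 2·7 + 1), so t ≡ 3·5 = 15 ≡ 1 (mod 7).
    Then x = 7 + 12·1 = 19, valid modulo lcm(12, 7) = 84: x ≡ 19 (mod 84).
Verify: 19 mod 3 = 1 ✓, 19 mod 4 = 3 ✓, 19 mod 7 = 5 ✓.

x ≡ 19 (mod 84).


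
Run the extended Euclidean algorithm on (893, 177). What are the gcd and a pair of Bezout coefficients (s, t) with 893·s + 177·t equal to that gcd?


Euclidean algorithm on (893, 177) — divide until remainder is 0:
  893 = 5 · 177 + 8
  177 = 22 · 8 + 1
  8 = 8 · 1 + 0
gcd(893, 177) = 1.
Track Bezout coefficients alongside the remainders: start with r₀ = 893 = a·1 + b·0 (s = 1, t = 0) and r₁ = 177 = a·0 + b·1 (s = 0, t = 1); each new remainder r_{k+1} = r_{k-1} − q_k·r_k inherits s_{k+1} = s_{k-1} − q_k·s_k, t_{k+1} = t_{k-1} − q_k·t_k, so r_k = a·s_k + b·t_k at every step:
  q = 5: r = 8, s = 1 − 5·0 = 1, t = 0 − 5·1 = -5  (check: 893·1 + 177·(-5) = 8)
  q = 22: r = 1, s = 0 − 22·1 = -22, t = 1 − 22·(-5) = 111  (check: 893·(-22) + 177·111 = 1)
The row with r = 1 (the gcd) gives the Bezout coefficients s = -22, t = 111.
Result: 893 · (-22) + 177 · (111) = 1.

gcd(893, 177) = 1; s = -22, t = 111 (check: 893·(-22) + 177·111 = 1).


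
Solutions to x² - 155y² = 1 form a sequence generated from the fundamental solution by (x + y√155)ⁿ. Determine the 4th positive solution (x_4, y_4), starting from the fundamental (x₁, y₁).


Step 1: Find the fundamental solution (x₁, y₁) of x² - 155y² = 1.
  Expand √155 as a continued fraction. a₀ = ⌊√155⌋ = 12; iterate m_{k+1} = d_k·a_k − m_k, d_{k+1} = (155 − m_{k+1}²)/d_k, a_{k+1} = ⌊(a₀ + m_{k+1})/d_{k+1}⌋ (starting m₀ = 0, d₀ = 1), with convergents p_k = a_k·p_{k-1} + p_{k-2}, q_k = a_k·q_{k-1} + q_{k-2} (p₋₁ = 1, q₋₁ = 0):
  k = 0: a₀ = 12; p₀/q₀ = 12/1; p₀² − 155·q₀² = 144 − 155 = -11.
  k = 1: m = 12, d = 11, a = ⌊(12 + 12)/11⌋ = 2; p/q = (2·12 + 1)/(2·1 + 0) = 25/2; p² − 155·q² = 625 − 620 = 5.
  k = 2: m = 10, d = 5, a = ⌊(12 + 10)/5⌋ = 4; p/q = (4·25 + 12)/(4·2 + 1) = 112/9; p² − 155·q² = 12544 − 12555 = -11.
  k = 3: m = 10, d = 11, a = ⌊(12 + 10)/11⌋ = 2; p/q = (2·112 + 25)/(2·9 + 2) = 249/20; p² − 155·q² = 62001 − 62000 = 1.
  The first convergent with p² − 155·q² = 1 gives the fundamental solution (x₁, y₁) = (249, 20).
Step 2: Apply the recurrence (x_{n+1}, y_{n+1}) = (x₁x_n + 155y₁y_n, x₁y_n + y₁x_n) repeatedly.
  From (x_1, y_1) = (249, 20): x_2 = 249·249 + 155·20·20 = 124001; y_2 = 249·20 + 20·249 = 9960.
  From (x_2, y_2) = (124001, 9960): x_3 = 249·124001 + 155·20·9960 = 61752249; y_3 = 249·9960 + 20·124001 = 4960060.
  From (x_3, y_3) = (61752249, 4960060): x_4 = 249·61752249 + 155·20·4960060 = 30752496001; y_4 = 249·4960060 + 20·61752249 = 2470099920.
Step 3: Verify x_4² - 155·y_4² = 945716010291520992001 - 945716010291520992000 = 1 (should be 1). ✓

(x_1, y_1) = (249, 20); (x_4, y_4) = (30752496001, 2470099920).


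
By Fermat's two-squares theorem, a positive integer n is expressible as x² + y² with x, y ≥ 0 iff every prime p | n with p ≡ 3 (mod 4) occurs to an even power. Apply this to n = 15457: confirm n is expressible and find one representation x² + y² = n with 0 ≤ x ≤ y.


Step 1: Factor n = 15457 = 13 · 29 · 41.
Step 2: Check the mod-4 condition on each prime factor: 13 ≡ 1 (mod 4), exponent 1; 29 ≡ 1 (mod 4), exponent 1; 41 ≡ 1 (mod 4), exponent 1.
All primes ≡ 3 (mod 4) appear to even exponent (or don't appear), so by the two-squares theorem n IS expressible as a sum of two squares.
Step 3: Build a representation. Here n = 13 · 29 · 41 is a product of primes ≡ 1 (mod 4). Each prime p ≡ 1 (mod 4) is itself a sum of two squares; find a² by testing p − a² for a perfect square:
  13: 13 − 1² = 12, 13 − 2² = 9 = 3² ⇒ 13 = 2² + 3².
  29: 29 − 1² = 28, 29 − 2² = 25 = 5² ⇒ 29 = 2² + 5².
  41: 41 − 1² = 40, 41 − 2² = 37, 41 − 3² = 32, 41 − 4² = 25 = 5² ⇒ 41 = 4² + 5².
  Combine using the Brahmagupta–Fibonacci identity (a² + b²)(c² + d²) = (ac − bd)² + (ad + bc)² = (ac + bd)² + (ad − bc)²:
  13 · 29 = 377: from (2² + 3²)(2² + 5²), take (2·2 − 3·5, 2·5 + 3·2) = (4 − 15, 10 + 6) = (-11, 16); dropping signs (only squares matter) gives (11, 16); check 11² + 16² = 121 + 256 = 377 ✓.
  377 · 41 = 15457: from (11² + 16²)(4² + 5²), take (11·4 − 16·5, 11·5 + 16·4) = (44 − 80, 55 + 64) = (-36, 119); dropping signs (only squares matter) gives (36, 119); check 36² + 119² = 1296 + 14161 = 15457 ✓.
Step 4: Order so x ≤ y and verify: 36² + 119² = 1296 + 14161 = 15457 = n. ✓

n = 15457 = 36² + 119² (one valid representation with x ≤ y).


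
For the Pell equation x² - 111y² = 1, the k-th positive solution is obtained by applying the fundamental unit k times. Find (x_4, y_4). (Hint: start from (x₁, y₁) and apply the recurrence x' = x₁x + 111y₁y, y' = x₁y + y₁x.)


Step 1: Find the fundamental solution (x₁, y₁) of x² - 111y² = 1.
  Expand √111 as a continued fraction. a₀ = ⌊√111⌋ = 10; iterate m_{k+1} = d_k·a_k − m_k, d_{k+1} = (111 − m_{k+1}²)/d_k, a_{k+1} = ⌊(a₀ + m_{k+1})/d_{k+1}⌋ (starting m₀ = 0, d₀ = 1), with convergents p_k = a_k·p_{k-1} + p_{k-2}, q_k = a_k·q_{k-1} + q_{k-2} (p₋₁ = 1, q₋₁ = 0):
  k = 0: a₀ = 10; p₀/q₀ = 10/1; p₀² − 111·q₀² = 100 − 111 = -11.
  k = 1: m = 10, d = 11, a = ⌊(10 + 10)/11⌋ = 1; p/q = (1·10 + 1)/(1·1 + 0) = 11/1; p² − 111·q² = 121 − 111 = 10.
  k = 2: m = 1, d = 10, a = ⌊(10 + 1)/10⌋ = 1; p/q = (1·11 + 10)/(1·1 + 1) = 21/2; p² − 111·q² = 441 − 444 = -3.
  k = 3: m = 9, d = 3, a = ⌊(10 + 9)/3⌋ = 6; p/q = (6·21 + 11)/(6·2 + 1) = 137/13; p² − 111·q² = 18769 − 18759 = 10.
  k = 4: m = 9, d = 10, a = ⌊(10 + 9)/10⌋ = 1; p/q = (1·137 + 21)/(1·13 + 2) = 158/15; p² − 111·q² = 24964 − 24975 = -11.
  k = 5: m = 1, d = 11, a = ⌊(10 + 1)/11⌋ = 1; p/q = (1·158 + 137)/(1·15 + 13) = 295/28; p² − 111·q² = 87025 − 87024 = 1.
  The first convergent with p² − 111·q² = 1 gives the fundamental solution (x₁, y₁) = (295, 28).
Step 2: Apply the recurrence (x_{n+1}, y_{n+1}) = (x₁x_n + 111y₁y_n, x₁y_n + y₁x_n) repeatedly.
  From (x_1, y_1) = (295, 28): x_2 = 295·295 + 111·28·28 = 174049; y_2 = 295·28 + 28·295 = 16520.
  From (x_2, y_2) = (174049, 16520): x_3 = 295·174049 + 111·28·16520 = 102688615; y_3 = 295·16520 + 28·174049 = 9746772.
  From (x_3, y_3) = (102688615, 9746772): x_4 = 295·102688615 + 111·28·9746772 = 60586108801; y_4 = 295·9746772 + 28·102688615 = 5750578960.
Step 3: Verify x_4² - 111·y_4² = 3670676579646609657601 - 3670676579646609657600 = 1 (should be 1). ✓

(x_1, y_1) = (295, 28); (x_4, y_4) = (60586108801, 5750578960).


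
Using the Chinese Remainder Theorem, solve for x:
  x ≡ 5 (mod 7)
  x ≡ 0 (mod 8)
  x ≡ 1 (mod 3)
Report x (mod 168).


Moduli 7, 8, 3 are pairwise coprime; by CRT there is a unique solution modulo M = 7 · 8 · 3 = 168.
Solve pairwise, accumulating the modulus:
  Start with x ≡ 5 (mod 7).
  Combine with x ≡ 0 (mod 8): since gcd(7, 8) = 1, we get a unique residue mod 56.
    Write x = 5 + 7·t and substitute into x ≡ 0 (mod 8): 7·t ≡ 0 − 5 = -5 (mod 8).
    Reduce coefficients mod 8: 7·t ≡ 3 (mod 8).
    The inverse of 7 mod 8 is 7 (since 7·7 = 49 = 6·8 + 1), so t ≡ 7·3 = 21 ≡ 5 (mod 8).
    Then x = 5 + 7·5 = 40, valid modulo lcm(7, 8) = 56: x ≡ 40 (mod 56).
  Combine with x ≡ 1 (mod 3): since gcd(56, 3) = 1, we get a unique residue mod 168.
    Write x = 40 + 56·t and substitute into x ≡ 1 (mod 3): 56·t ≡ 1 − 40 = -39 (mod 3).
    Reduce coefficients mod 3: 2·t ≡ 0 (mod 3).
    The inverse of 2 mod 3 is 2 (since 2·2 = 4 = 1·3 + 1), so t ≡ 2·0 = 0 ≡ 0 (mod 3).
    Then x = 40 + 56·0 = 40, valid modulo lcm(56, 3) = 168: x ≡ 40 (mod 168).
Verify: 40 mod 7 = 5 ✓, 40 mod 8 = 0 ✓, 40 mod 3 = 1 ✓.

x ≡ 40 (mod 168).


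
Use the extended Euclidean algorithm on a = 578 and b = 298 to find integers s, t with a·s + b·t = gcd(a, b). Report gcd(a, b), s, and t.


Euclidean algorithm on (578, 298) — divide until remainder is 0:
  578 = 1 · 298 + 280
  298 = 1 · 280 + 18
  280 = 15 · 18 + 10
  18 = 1 · 10 + 8
  10 = 1 · 8 + 2
  8 = 4 · 2 + 0
gcd(578, 298) = 2.
Track Bezout coefficients alongside the remainders: start with r₀ = 578 = a·1 + b·0 (s = 1, t = 0) and r₁ = 298 = a·0 + b·1 (s = 0, t = 1); each new remainder r_{k+1} = r_{k-1} − q_k·r_k inherits s_{k+1} = s_{k-1} − q_k·s_k, t_{k+1} = t_{k-1} − q_k·t_k, so r_k = a·s_k + b·t_k at every step:
  q = 1: r = 280, s = 1 − 1·0 = 1, t = 0 − 1·1 = -1  (check: 578·1 + 298·(-1) = 280)
  q = 1: r = 18, s = 0 − 1·1 = -1, t = 1 − 1·(-1) = 2  (check: 578·(-1) + 298·2 = 18)
  q = 15: r = 10, s = 1 − 15·(-1) = 16, t = -1 − 15·2 = -31  (check: 578·16 + 298·(-31) = 10)
  q = 1: r = 8, s = -1 − 1·16 = -17, t = 2 − 1·(-31) = 33  (check: 578·(-17) + 298·33 = 8)
  q = 1: r = 2, s = 16 − 1·(-17) = 33, t = -31 − 1·33 = -64  (check: 578·33 + 298·(-64) = 2)
The row with r = 2 (the gcd) gives the Bezout coefficients s = 33, t = -64.
Result: 578 · (33) + 298 · (-64) = 2.

gcd(578, 298) = 2; s = 33, t = -64 (check: 578·33 + 298·(-64) = 2).


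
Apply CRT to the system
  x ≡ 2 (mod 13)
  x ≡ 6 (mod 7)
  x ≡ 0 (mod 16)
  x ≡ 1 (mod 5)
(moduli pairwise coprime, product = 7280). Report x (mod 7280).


Product of moduli M = 13 · 7 · 16 · 5 = 7280.
Merge one congruence at a time:
  Start: x ≡ 2 (mod 13).
  Combine with x ≡ 6 (mod 7); new modulus lcm = 91.
    Write x = 2 + 13·t and substitute into x ≡ 6 (mod 7): 13·t ≡ 6 − 2 = 4 (mod 7).
    Reduce coefficients mod 7: 6·t ≡ 4 (mod 7).
    The inverse of 6 mod 7 is 6 (since 6·6 = 36 = 5·7 + 1), so t ≡ 6·4 = 24 ≡ 3 (mod 7).
    Then x = 2 + 13·3 = 41, valid modulo lcm(13, 7) = 91: x ≡ 41 (mod 91).
  Combine with x ≡ 0 (mod 16); new modulus lcm = 1456.
    Write x = 41 + 91·t and substitute into x ≡ 0 (mod 16): 91·t ≡ 0 − 41 = -41 (mod 16).
    Reduce coefficients mod 16: 11·t ≡ 7 (mod 16).
    The inverse of 11 mod 16 is 3 (since 11·3 = 33 = 2·16 + 1), so t ≡ 3·7 = 21 ≡ 5 (mod 16).
    Then x = 41 + 91·5 = 496, valid modulo lcm(91, 16) = 1456: x ≡ 496 (mod 1456).
  Combine with x ≡ 1 (mod 5); new modulus lcm = 7280.
    Write x = 496 + 1456·t and substitute into x ≡ 1 (mod 5): 1456·t ≡ 1 − 496 = -495 (mod 5).
    Reduce coefficients mod 5: 1·t ≡ 0 (mod 5).
    So t ≡ 0 (mod 5).
    Then x = 496 + 1456·0 = 496, valid modulo lcm(1456, 5) = 7280: x ≡ 496 (mod 7280).
Verify against each original: 496 mod 13 = 2, 496 mod 7 = 6, 496 mod 16 = 0, 496 mod 5 = 1.

x ≡ 496 (mod 7280).


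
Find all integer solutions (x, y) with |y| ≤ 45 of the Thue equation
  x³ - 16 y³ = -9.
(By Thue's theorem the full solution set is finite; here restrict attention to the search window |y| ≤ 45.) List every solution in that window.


The equation is x³ - 16y³ = -9. For fixed y, x³ = 16·y³ − 9, so a solution requires the RHS to be a perfect cube.
Strategy: iterate y from -45 to 45, compute RHS = 16·y³ − 9, and check whether it is a (positive or negative) perfect cube.
Check small values of y:
  y = 0: RHS = -9 is not a perfect cube.
  y = 1: RHS = 7 is not a perfect cube.
  y = -1: RHS = -25 is not a perfect cube.
  y = 2: RHS = 119 is not a perfect cube.
  y = -2: RHS = -137 is not a perfect cube.
  y = 3: RHS = 423 is not a perfect cube.
  y = -3: RHS = -441 is not a perfect cube.
Continuing the search up to |y| = 45 finds no solutions either.
No (x, y) in the scanned range satisfies the equation.

No integer solutions with |y| ≤ 45.


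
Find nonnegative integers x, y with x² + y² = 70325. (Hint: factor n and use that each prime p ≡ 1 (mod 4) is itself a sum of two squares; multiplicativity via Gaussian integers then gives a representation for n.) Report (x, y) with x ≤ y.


Step 1: Factor n = 70325 = 5^2 · 29 · 97.
Step 2: Check the mod-4 condition on each prime factor: 5 ≡ 1 (mod 4), exponent 2; 29 ≡ 1 (mod 4), exponent 1; 97 ≡ 1 (mod 4), exponent 1.
All primes ≡ 3 (mod 4) appear to even exponent (or don't appear), so by the two-squares theorem n IS expressible as a sum of two squares.
Step 3: Build a representation. Group n = k² · m with k = 5 and m = 29 · 97 = 2813 (a product of primes ≡ 1 (mod 4)); a representation of m scales to one of n via (k·x)² + (k·y)² = k²(x² + y²). Each prime p ≡ 1 (mod 4) is itself a sum of two squares; find a² by testing p − a² for a perfect square:
  29: 29 − 1² = 28, 29 − 2² = 25 = 5² ⇒ 29 = 2² + 5².
  97: 97 − 1² = 96, 97 − 2² = 93, 97 − 3² = 88, 97 − 4² = 81 = 9² ⇒ 97 = 4² + 9².
  Combine using the Brahmagupta–Fibonacci identity (a² + b²)(c² + d²) = (ac − bd)² + (ad + bc)² = (ac + bd)² + (ad − bc)²:
  29 · 97 = 2813: from (2² + 5²)(4² + 9²), take (2·4 − 5·9, 2·9 + 5·4) = (8 − 45, 18 + 20) = (-37, 38); dropping signs (only squares matter) gives (37, 38); check 37² + 38² = 1369 + 1444 = 2813 ✓.
  Scale by k = 5: (5·37, 5·38) = (185, 190).
Step 4: Order so x ≤ y and verify: 185² + 190² = 34225 + 36100 = 70325 = n. ✓

n = 70325 = 185² + 190² (one valid representation with x ≤ y).


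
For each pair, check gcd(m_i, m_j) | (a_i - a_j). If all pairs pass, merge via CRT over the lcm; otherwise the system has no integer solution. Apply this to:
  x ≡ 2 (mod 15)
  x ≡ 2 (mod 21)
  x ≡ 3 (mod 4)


Moduli 15, 21, 4 are not pairwise coprime, so CRT works modulo lcm(m_i) when all pairwise compatibility conditions hold.
Pairwise compatibility: gcd(m_i, m_j) must divide a_i - a_j for every pair.
Merge one congruence at a time:
  Start: x ≡ 2 (mod 15).
  Combine with x ≡ 2 (mod 21): gcd(15, 21) = 3; 2 - 2 = 0, which IS divisible by 3, so compatible.
    Write x = 2 + 15·t and substitute into x ≡ 2 (mod 21): 15·t ≡ 2 − 2 = 0 (mod 21).
    Divide the congruence (and modulus) by g = 3: 5·t ≡ 0 (mod 7).
    The inverse of 5 mod 7 is 3 (since 5·3 = 15 = 2·7 + 1), so t ≡ 3·0 = 0 ≡ 0 (mod 7).
    Then x = 2 + 15·0 = 2, valid modulo lcm(15, 21) = 105: x ≡ 2 (mod 105).
  Combine with x ≡ 3 (mod 4): gcd(105, 4) = 1; 3 - 2 = 1, which IS divisible by 1, so compatible.
    Write x = 2 + 105·t and substitute into x ≡ 3 (mod 4): 105·t ≡ 3 − 2 = 1 (mod 4).
    Reduce coefficients mod 4: 1·t ≡ 1 (mod 4).
    So t ≡ 1 (mod 4).
    Then x = 2 + 105·1 = 107, valid modulo lcm(105, 4) = 420: x ≡ 107 (mod 420).
Verify: 107 mod 15 = 2, 107 mod 21 = 2, 107 mod 4 = 3.

x ≡ 107 (mod 420).


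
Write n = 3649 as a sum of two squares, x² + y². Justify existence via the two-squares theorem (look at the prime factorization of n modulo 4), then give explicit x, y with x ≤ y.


Step 1: Factor n = 3649 = 41 · 89.
Step 2: Check the mod-4 condition on each prime factor: 41 ≡ 1 (mod 4), exponent 1; 89 ≡ 1 (mod 4), exponent 1.
All primes ≡ 3 (mod 4) appear to even exponent (or don't appear), so by the two-squares theorem n IS expressible as a sum of two squares.
Step 3: Build a representation. Here n = 41 · 89 is a product of primes ≡ 1 (mod 4). Each prime p ≡ 1 (mod 4) is itself a sum of two squares; find a² by testing p − a² for a perfect square:
  41: 41 − 1² = 40, 41 − 2² = 37, 41 − 3² = 32, 41 − 4² = 25 = 5² ⇒ 41 = 4² + 5².
  89: 89 − 1² = 88, 89 − 2² = 85, 89 − 3² = 80, 89 − 4² = 73, 89 − 5² = 64 = 8² ⇒ 89 = 5² + 8².
  Combine using the Brahmagupta–Fibonacci identity (a² + b²)(c² + d²) = (ac − bd)² + (ad + bc)² = (ac + bd)² + (ad − bc)²:
  41 · 89 = 3649: from (4² + 5²)(5² + 8²), take (4·5 − 5·8, 4·8 + 5·5) = (20 − 40, 32 + 25) = (-20, 57); dropping signs (only squares matter) gives (20, 57); check 20² + 57² = 400 + 3249 = 3649 ✓.
Step 4: Order so x ≤ y and verify: 20² + 57² = 400 + 3249 = 3649 = n. ✓

n = 3649 = 20² + 57² (one valid representation with x ≤ y).


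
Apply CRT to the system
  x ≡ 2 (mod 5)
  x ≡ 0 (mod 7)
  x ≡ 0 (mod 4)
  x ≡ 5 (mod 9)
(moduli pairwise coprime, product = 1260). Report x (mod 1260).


Product of moduli M = 5 · 7 · 4 · 9 = 1260.
Merge one congruence at a time:
  Start: x ≡ 2 (mod 5).
  Combine with x ≡ 0 (mod 7); new modulus lcm = 35.
    Write x = 2 + 5·t and substitute into x ≡ 0 (mod 7): 5·t ≡ 0 − 2 = -2 (mod 7).
    Reduce coefficients mod 7: 5·t ≡ 5 (mod 7).
    The inverse of 5 mod 7 is 3 (since 5·3 = 15 = 2·7 + 1), so t ≡ 3·5 = 15 ≡ 1 (mod 7).
    Then x = 2 + 5·1 = 7, valid modulo lcm(5, 7) = 35: x ≡ 7 (mod 35).
  Combine with x ≡ 0 (mod 4); new modulus lcm = 140.
    Write x = 7 + 35·t and substitute into x ≡ 0 (mod 4): 35·t ≡ 0 − 7 = -7 (mod 4).
    Reduce coefficients mod 4: 3·t ≡ 1 (mod 4).
    The inverse of 3 mod 4 is 3 (since 3·3 = 9 = 2·4 + 1), so t ≡ 3·1 = 3 ≡ 3 (mod 4).
    Then x = 7 + 35·3 = 112, valid modulo lcm(35, 4) = 140: x ≡ 112 (mod 140).
  Combine with x ≡ 5 (mod 9); new modulus lcm = 1260.
    Write x = 112 + 140·t and substitute into x ≡ 5 (mod 9): 140·t ≡ 5 − 112 = -107 (mod 9).
    Reduce coefficients mod 9: 5·t ≡ 1 (mod 9).
    The inverse of 5 mod 9 is 2 (since 5·2 = 10 = 1·9 + 1), so t ≡ 2·1 = 2 ≡ 2 (mod 9).
    Then x = 112 + 140·2 = 392, valid modulo lcm(140, 9) = 1260: x ≡ 392 (mod 1260).
Verify against each original: 392 mod 5 = 2, 392 mod 7 = 0, 392 mod 4 = 0, 392 mod 9 = 5.

x ≡ 392 (mod 1260).


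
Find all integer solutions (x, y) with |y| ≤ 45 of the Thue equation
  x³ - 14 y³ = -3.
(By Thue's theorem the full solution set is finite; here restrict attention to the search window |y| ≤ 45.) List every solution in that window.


The equation is x³ - 14y³ = -3. For fixed y, x³ = 14·y³ − 3, so a solution requires the RHS to be a perfect cube.
Strategy: iterate y from -45 to 45, compute RHS = 14·y³ − 3, and check whether it is a (positive or negative) perfect cube.
Check small values of y:
  y = 0: RHS = -3 is not a perfect cube.
  y = 1: RHS = 11 is not a perfect cube.
  y = -1: RHS = -17 is not a perfect cube.
  y = 2: RHS = 109 is not a perfect cube.
  y = -2: RHS = -115 is not a perfect cube.
  y = 3: RHS = 375 is not a perfect cube.
  y = -3: RHS = -381 is not a perfect cube.
Continuing the search up to |y| = 45 finds no solutions either.
No (x, y) in the scanned range satisfies the equation.

No integer solutions with |y| ≤ 45.


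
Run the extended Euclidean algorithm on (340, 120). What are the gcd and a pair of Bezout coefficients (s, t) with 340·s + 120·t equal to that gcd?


Euclidean algorithm on (340, 120) — divide until remainder is 0:
  340 = 2 · 120 + 100
  120 = 1 · 100 + 20
  100 = 5 · 20 + 0
gcd(340, 120) = 20.
Track Bezout coefficients alongside the remainders: start with r₀ = 340 = a·1 + b·0 (s = 1, t = 0) and r₁ = 120 = a·0 + b·1 (s = 0, t = 1); each new remainder r_{k+1} = r_{k-1} − q_k·r_k inherits s_{k+1} = s_{k-1} − q_k·s_k, t_{k+1} = t_{k-1} − q_k·t_k, so r_k = a·s_k + b·t_k at every step:
  q = 2: r = 100, s = 1 − 2·0 = 1, t = 0 − 2·1 = -2  (check: 340·1 + 120·(-2) = 100)
  q = 1: r = 20, s = 0 − 1·1 = -1, t = 1 − 1·(-2) = 3  (check: 340·(-1) + 120·3 = 20)
The row with r = 20 (the gcd) gives the Bezout coefficients s = -1, t = 3.
Result: 340 · (-1) + 120 · (3) = 20.

gcd(340, 120) = 20; s = -1, t = 3 (check: 340·(-1) + 120·3 = 20).


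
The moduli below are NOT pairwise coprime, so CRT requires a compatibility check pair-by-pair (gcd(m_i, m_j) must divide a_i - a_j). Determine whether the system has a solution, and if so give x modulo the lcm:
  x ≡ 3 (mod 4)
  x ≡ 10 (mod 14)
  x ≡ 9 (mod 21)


Moduli 4, 14, 21 are not pairwise coprime, so CRT works modulo lcm(m_i) when all pairwise compatibility conditions hold.
Pairwise compatibility: gcd(m_i, m_j) must divide a_i - a_j for every pair.
Merge one congruence at a time:
  Start: x ≡ 3 (mod 4).
  Combine with x ≡ 10 (mod 14): gcd(4, 14) = 2, and 10 - 3 = 7 is NOT divisible by 2.
    ⇒ system is inconsistent (no integer solution).

No solution (the system is inconsistent).


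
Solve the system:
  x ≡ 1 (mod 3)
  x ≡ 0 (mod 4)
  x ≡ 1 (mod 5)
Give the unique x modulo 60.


Moduli 3, 4, 5 are pairwise coprime; by CRT there is a unique solution modulo M = 3 · 4 · 5 = 60.
Solve pairwise, accumulating the modulus:
  Start with x ≡ 1 (mod 3).
  Combine with x ≡ 0 (mod 4): since gcd(3, 4) = 1, we get a unique residue mod 12.
    Write x = 1 + 3·t and substitute into x ≡ 0 (mod 4): 3·t ≡ 0 − 1 = -1 (mod 4).
    Reduce coefficients mod 4: 3·t ≡ 3 (mod 4).
    The inverse of 3 mod 4 is 3 (since 3·3 = 9 = 2·4 + 1), so t ≡ 3·3 = 9 ≡ 1 (mod 4).
    Then x = 1 + 3·1 = 4, valid modulo lcm(3, 4) = 12: x ≡ 4 (mod 12).
  Combine with x ≡ 1 (mod 5): since gcd(12, 5) = 1, we get a unique residue mod 60.
    Write x = 4 + 12·t and substitute into x ≡ 1 (mod 5): 12·t ≡ 1 − 4 = -3 (mod 5).
    Reduce coefficients mod 5: 2·t ≡ 2 (mod 5).
    The inverse of 2 mod 5 is 3 (since 2·3 = 6 = 1·5 + 1), so t ≡ 3·2 = 6 ≡ 1 (mod 5).
    Then x = 4 + 12·1 = 16, valid modulo lcm(12, 5) = 60: x ≡ 16 (mod 60).
Verify: 16 mod 3 = 1 ✓, 16 mod 4 = 0 ✓, 16 mod 5 = 1 ✓.

x ≡ 16 (mod 60).


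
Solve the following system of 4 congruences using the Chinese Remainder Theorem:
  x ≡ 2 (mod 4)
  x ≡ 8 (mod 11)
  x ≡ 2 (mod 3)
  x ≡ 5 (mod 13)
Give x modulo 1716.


Product of moduli M = 4 · 11 · 3 · 13 = 1716.
Merge one congruence at a time:
  Start: x ≡ 2 (mod 4).
  Combine with x ≡ 8 (mod 11); new modulus lcm = 44.
    Write x = 2 + 4·t and substitute into x ≡ 8 (mod 11): 4·t ≡ 8 − 2 = 6 (mod 11).
    The inverse of 4 mod 11 is 3 (since 4·3 = 12 = 1·11 + 1), so t ≡ 3·6 = 18 ≡ 7 (mod 11).
    Then x = 2 + 4·7 = 30, valid modulo lcm(4, 11) = 44: x ≡ 30 (mod 44).
  Combine with x ≡ 2 (mod 3); new modulus lcm = 132.
    Write x = 30 + 44·t and substitute into x ≡ 2 (mod 3): 44·t ≡ 2 − 30 = -28 (mod 3).
    Reduce coefficients mod 3: 2·t ≡ 2 (mod 3).
    The inverse of 2 mod 3 is 2 (since 2·2 = 4 = 1·3 + 1), so t ≡ 2·2 = 4 ≡ 1 (mod 3).
    Then x = 30 + 44·1 = 74, valid modulo lcm(44, 3) = 132: x ≡ 74 (mod 132).
  Combine with x ≡ 5 (mod 13); new modulus lcm = 1716.
    Write x = 74 + 132·t and substitute into x ≡ 5 (mod 13): 132·t ≡ 5 − 74 = -69 (mod 13).
    Reduce coefficients mod 13: 2·t ≡ 9 (mod 13).
    The inverse of 2 mod 13 is 7 (since 2·7 = 14 = 1·13 + 1), so t ≡ 7·9 = 63 ≡ 11 (mod 13).
    Then x = 74 + 132·11 = 1526, valid modulo lcm(132, 13) = 1716: x ≡ 1526 (mod 1716).
Verify against each original: 1526 mod 4 = 2, 1526 mod 11 = 8, 1526 mod 3 = 2, 1526 mod 13 = 5.

x ≡ 1526 (mod 1716).


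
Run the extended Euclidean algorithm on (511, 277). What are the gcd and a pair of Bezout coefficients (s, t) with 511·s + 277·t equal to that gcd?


Euclidean algorithm on (511, 277) — divide until remainder is 0:
  511 = 1 · 277 + 234
  277 = 1 · 234 + 43
  234 = 5 · 43 + 19
  43 = 2 · 19 + 5
  19 = 3 · 5 + 4
  5 = 1 · 4 + 1
  4 = 4 · 1 + 0
gcd(511, 277) = 1.
Track Bezout coefficients alongside the remainders: start with r₀ = 511 = a·1 + b·0 (s = 1, t = 0) and r₁ = 277 = a·0 + b·1 (s = 0, t = 1); each new remainder r_{k+1} = r_{k-1} − q_k·r_k inherits s_{k+1} = s_{k-1} − q_k·s_k, t_{k+1} = t_{k-1} − q_k·t_k, so r_k = a·s_k + b·t_k at every step:
  q = 1: r = 234, s = 1 − 1·0 = 1, t = 0 − 1·1 = -1  (check: 511·1 + 277·(-1) = 234)
  q = 1: r = 43, s = 0 − 1·1 = -1, t = 1 − 1·(-1) = 2  (check: 511·(-1) + 277·2 = 43)
  q = 5: r = 19, s = 1 − 5·(-1) = 6, t = -1 − 5·2 = -11  (check: 511·6 + 277·(-11) = 19)
  q = 2: r = 5, s = -1 − 2·6 = -13, t = 2 − 2·(-11) = 24  (check: 511·(-13) + 277·24 = 5)
  q = 3: r = 4, s = 6 − 3·(-13) = 45, t = -11 − 3·24 = -83  (check: 511·45 + 277·(-83) = 4)
  q = 1: r = 1, s = -13 − 1·45 = -58, t = 24 − 1·(-83) = 107  (check: 511·(-58) + 277·107 = 1)
The row with r = 1 (the gcd) gives the Bezout coefficients s = -58, t = 107.
Result: 511 · (-58) + 277 · (107) = 1.

gcd(511, 277) = 1; s = -58, t = 107 (check: 511·(-58) + 277·107 = 1).


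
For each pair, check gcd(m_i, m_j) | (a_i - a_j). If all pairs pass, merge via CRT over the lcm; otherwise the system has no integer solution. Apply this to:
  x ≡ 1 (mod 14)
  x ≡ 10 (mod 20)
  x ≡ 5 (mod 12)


Moduli 14, 20, 12 are not pairwise coprime, so CRT works modulo lcm(m_i) when all pairwise compatibility conditions hold.
Pairwise compatibility: gcd(m_i, m_j) must divide a_i - a_j for every pair.
Merge one congruence at a time:
  Start: x ≡ 1 (mod 14).
  Combine with x ≡ 10 (mod 20): gcd(14, 20) = 2, and 10 - 1 = 9 is NOT divisible by 2.
    ⇒ system is inconsistent (no integer solution).

No solution (the system is inconsistent).


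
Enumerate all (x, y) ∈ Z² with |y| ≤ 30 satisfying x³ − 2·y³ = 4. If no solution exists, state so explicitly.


The equation is x³ - 2y³ = 4. For fixed y, x³ = 2·y³ + 4, so a solution requires the RHS to be a perfect cube.
Strategy: iterate y from -30 to 30, compute RHS = 2·y³ + 4, and check whether it is a (positive or negative) perfect cube.
Check small values of y:
  y = 0: RHS = 4 is not a perfect cube.
  y = 1: RHS = 6 is not a perfect cube.
  y = -1: RHS = 2 is not a perfect cube.
  y = 2: RHS = 20 is not a perfect cube.
  y = -2: RHS = -12 is not a perfect cube.
  y = 3: RHS = 58 is not a perfect cube.
  y = -3: RHS = -50 is not a perfect cube.
Continuing the search up to |y| = 30 finds no solutions either.
No (x, y) in the scanned range satisfies the equation.

No integer solutions with |y| ≤ 30.


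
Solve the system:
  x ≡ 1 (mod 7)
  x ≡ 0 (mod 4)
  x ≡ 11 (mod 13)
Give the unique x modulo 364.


Moduli 7, 4, 13 are pairwise coprime; by CRT there is a unique solution modulo M = 7 · 4 · 13 = 364.
Solve pairwise, accumulating the modulus:
  Start with x ≡ 1 (mod 7).
  Combine with x ≡ 0 (mod 4): since gcd(7, 4) = 1, we get a unique residue mod 28.
    Write x = 1 + 7·t and substitute into x ≡ 0 (mod 4): 7·t ≡ 0 − 1 = -1 (mod 4).
    Reduce coefficients mod 4: 3·t ≡ 3 (mod 4).
    The inverse of 3 mod 4 is 3 (since 3·3 = 9 = 2·4 + 1), so t ≡ 3·3 = 9 ≡ 1 (mod 4).
    Then x = 1 + 7·1 = 8, valid modulo lcm(7, 4) = 28: x ≡ 8 (mod 28).
  Combine with x ≡ 11 (mod 13): since gcd(28, 13) = 1, we get a unique residue mod 364.
    Write x = 8 + 28·t and substitute into x ≡ 11 (mod 13): 28·t ≡ 11 − 8 = 3 (mod 13).
    Reduce coefficients mod 13: 2·t ≡ 3 (mod 13).
    The inverse of 2 mod 13 is 7 (since 2·7 = 14 = 1·13 + 1), so t ≡ 7·3 = 21 ≡ 8 (mod 13).
    Then x = 8 + 28·8 = 232, valid modulo lcm(28, 13) = 364: x ≡ 232 (mod 364).
Verify: 232 mod 7 = 1 ✓, 232 mod 4 = 0 ✓, 232 mod 13 = 11 ✓.

x ≡ 232 (mod 364).


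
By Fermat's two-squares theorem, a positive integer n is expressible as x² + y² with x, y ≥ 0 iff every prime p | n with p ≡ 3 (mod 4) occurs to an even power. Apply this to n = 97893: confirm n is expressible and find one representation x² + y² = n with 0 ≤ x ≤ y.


Step 1: Factor n = 97893 = 3^2 · 73 · 149.
Step 2: Check the mod-4 condition on each prime factor: 3 ≡ 3 (mod 4), exponent 2 (must be even); 73 ≡ 1 (mod 4), exponent 1; 149 ≡ 1 (mod 4), exponent 1.
All primes ≡ 3 (mod 4) appear to even exponent (or don't appear), so by the two-squares theorem n IS expressible as a sum of two squares.
Step 3: Build a representation. Group n = k² · m with k = 3 and m = 73 · 149 = 10877 (a product of primes ≡ 1 (mod 4)); a representation of m scales to one of n via (k·x)² + (k·y)² = k²(x² + y²). Each prime p ≡ 1 (mod 4) is itself a sum of two squares; find a² by testing p − a² for a perfect square:
  73: 73 − 1² = 72, 73 − 2² = 69, 73 − 3² = 64 = 8² ⇒ 73 = 3² + 8².
  149: 149 − 1² = 148, 149 − 2² = 145, 149 − 3² = 140, 149 − 4² = 133, 149 − 5² = 124, 149 − 6² = 113, 149 − 7² = 100 = 10² ⇒ 149 = 7² + 10².
  Combine using the Brahmagupta–Fibonacci identity (a² + b²)(c² + d²) = (ac − bd)² + (ad + bc)² = (ac + bd)² + (ad − bc)²:
  73 · 149 = 10877: from (3² + 8²)(7² + 10²), take (3·7 − 8·10, 3·10 + 8·7) = (21 − 80, 30 + 56) = (-59, 86); dropping signs (only squares matter) gives (59, 86); check 59² + 86² = 3481 + 7396 = 10877 ✓.
  Scale by k = 3: (3·59, 3·86) = (177, 258).
Step 4: Order so x ≤ y and verify: 177² + 258² = 31329 + 66564 = 97893 = n. ✓

n = 97893 = 177² + 258² (one valid representation with x ≤ y).


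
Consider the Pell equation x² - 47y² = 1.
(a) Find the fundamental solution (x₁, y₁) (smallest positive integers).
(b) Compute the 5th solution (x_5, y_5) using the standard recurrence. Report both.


Step 1: Find the fundamental solution (x₁, y₁) of x² - 47y² = 1.
  Expand √47 as a continued fraction. a₀ = ⌊√47⌋ = 6; iterate m_{k+1} = d_k·a_k − m_k, d_{k+1} = (47 − m_{k+1}²)/d_k, a_{k+1} = ⌊(a₀ + m_{k+1})/d_{k+1}⌋ (starting m₀ = 0, d₀ = 1), with convergents p_k = a_k·p_{k-1} + p_{k-2}, q_k = a_k·q_{k-1} + q_{k-2} (p₋₁ = 1, q₋₁ = 0):
  k = 0: a₀ = 6; p₀/q₀ = 6/1; p₀² − 47·q₀² = 36 − 47 = -11.
  k = 1: m = 6, d = 11, a = ⌊(6 + 6)/11⌋ = 1; p/q = (1·6 + 1)/(1·1 + 0) = 7/1; p² − 47·q² = 49 − 47 = 2.
  k = 2: m = 5, d = 2, a = ⌊(6 + 5)/2⌋ = 5; p/q = (5·7 + 6)/(5·1 + 1) = 41/6; p² − 47·q² = 1681 − 1692 = -11.
  k = 3: m = 5, d = 11, a = ⌊(6 + 5)/11⌋ = 1; p/q = (1·41 + 7)/(1·6 + 1) = 48/7; p² − 47·q² = 2304 − 2303 = 1.
  The first convergent with p² − 47·q² = 1 gives the fundamental solution (x₁, y₁) = (48, 7).
Step 2: Apply the recurrence (x_{n+1}, y_{n+1}) = (x₁x_n + 47y₁y_n, x₁y_n + y₁x_n) repeatedly.
  From (x_1, y_1) = (48, 7): x_2 = 48·48 + 47·7·7 = 4607; y_2 = 48·7 + 7·48 = 672.
  From (x_2, y_2) = (4607, 672): x_3 = 48·4607 + 47·7·672 = 442224; y_3 = 48·672 + 7·4607 = 64505.
  From (x_3, y_3) = (442224, 64505): x_4 = 48·442224 + 47·7·64505 = 42448897; y_4 = 48·64505 + 7·442224 = 6191808.
  From (x_4, y_4) = (42448897, 6191808): x_5 = 48·42448897 + 47·7·6191808 = 4074651888; y_5 = 48·6191808 + 7·42448897 = 594349063.
Step 3: Verify x_5² - 47·y_5² = 16602788008381964544 - 16602788008381964543 = 1 (should be 1). ✓

(x_1, y_1) = (48, 7); (x_5, y_5) = (4074651888, 594349063).


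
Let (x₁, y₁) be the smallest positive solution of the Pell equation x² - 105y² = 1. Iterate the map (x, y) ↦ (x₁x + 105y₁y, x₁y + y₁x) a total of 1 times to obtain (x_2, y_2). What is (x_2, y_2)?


Step 1: Find the fundamental solution (x₁, y₁) of x² - 105y² = 1.
  Expand √105 as a continued fraction. a₀ = ⌊√105⌋ = 10; iterate m_{k+1} = d_k·a_k − m_k, d_{k+1} = (105 − m_{k+1}²)/d_k, a_{k+1} = ⌊(a₀ + m_{k+1})/d_{k+1}⌋ (starting m₀ = 0, d₀ = 1), with convergents p_k = a_k·p_{k-1} + p_{k-2}, q_k = a_k·q_{k-1} + q_{k-2} (p₋₁ = 1, q₋₁ = 0):
  k = 0: a₀ = 10; p₀/q₀ = 10/1; p₀² − 105·q₀² = 100 − 105 = -5.
  k = 1: m = 10, d = 5, a = ⌊(10 + 10)/5⌋ = 4; p/q = (4·10 + 1)/(4·1 + 0) = 41/4; p² − 105·q² = 1681 − 1680 = 1.
  The first convergent with p² − 105·q² = 1 gives the fundamental solution (x₁, y₁) = (41, 4).
Step 2: Apply the recurrence (x_{n+1}, y_{n+1}) = (x₁x_n + 105y₁y_n, x₁y_n + y₁x_n) repeatedly.
  From (x_1, y_1) = (41, 4): x_2 = 41·41 + 105·4·4 = 3361; y_2 = 41·4 + 4·41 = 328.
Step 3: Verify x_2² - 105·y_2² = 11296321 - 11296320 = 1 (should be 1). ✓

(x_1, y_1) = (41, 4); (x_2, y_2) = (3361, 328).


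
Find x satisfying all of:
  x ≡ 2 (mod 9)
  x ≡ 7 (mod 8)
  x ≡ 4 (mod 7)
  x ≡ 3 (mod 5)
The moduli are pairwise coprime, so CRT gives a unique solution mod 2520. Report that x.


Product of moduli M = 9 · 8 · 7 · 5 = 2520.
Merge one congruence at a time:
  Start: x ≡ 2 (mod 9).
  Combine with x ≡ 7 (mod 8); new modulus lcm = 72.
    Write x = 2 + 9·t and substitute into x ≡ 7 (mod 8): 9·t ≡ 7 − 2 = 5 (mod 8).
    Reduce coefficients mod 8: 1·t ≡ 5 (mod 8).
    So t ≡ 5 (mod 8).
    Then x = 2 + 9·5 = 47, valid modulo lcm(9, 8) = 72: x ≡ 47 (mod 72).
  Combine with x ≡ 4 (mod 7); new modulus lcm = 504.
    Write x = 47 + 72·t and substitute into x ≡ 4 (mod 7): 72·t ≡ 4 − 47 = -43 (mod 7).
    Reduce coefficients mod 7: 2·t ≡ 6 (mod 7).
    The inverse of 2 mod 7 is 4 (since 2·4 = 8 = 1·7 + 1), so t ≡ 4·6 = 24 ≡ 3 (mod 7).
    Then x = 47 + 72·3 = 263, valid modulo lcm(72, 7) = 504: x ≡ 263 (mod 504).
  Combine with x ≡ 3 (mod 5); new modulus lcm = 2520.
    Write x = 263 + 504·t and substitute into x ≡ 3 (mod 5): 504·t ≡ 3 − 263 = -260 (mod 5).
    Reduce coefficients mod 5: 4·t ≡ 0 (mod 5).
    The inverse of 4 mod 5 is 4 (since 4·4 = 16 = 3·5 + 1), so t ≡ 4·0 = 0 ≡ 0 (mod 5).
    Then x = 263 + 504·0 = 263, valid modulo lcm(504, 5) = 2520: x ≡ 263 (mod 2520).
Verify against each original: 263 mod 9 = 2, 263 mod 8 = 7, 263 mod 7 = 4, 263 mod 5 = 3.

x ≡ 263 (mod 2520).


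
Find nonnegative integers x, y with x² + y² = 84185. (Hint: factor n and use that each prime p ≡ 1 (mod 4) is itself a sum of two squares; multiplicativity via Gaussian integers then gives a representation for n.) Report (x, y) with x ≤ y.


Step 1: Factor n = 84185 = 5 · 113 · 149.
Step 2: Check the mod-4 condition on each prime factor: 5 ≡ 1 (mod 4), exponent 1; 113 ≡ 1 (mod 4), exponent 1; 149 ≡ 1 (mod 4), exponent 1.
All primes ≡ 3 (mod 4) appear to even exponent (or don't appear), so by the two-squares theorem n IS expressible as a sum of two squares.
Step 3: Build a representation. Here n = 5 · 113 · 149 is a product of primes ≡ 1 (mod 4). Each prime p ≡ 1 (mod 4) is itself a sum of two squares; find a² by testing p − a² for a perfect square:
  5: 5 − 1² = 4 = 2² ⇒ 5 = 1² + 2².
  113: 113 − 1² = 112, 113 − 2² = 109, 113 − 3² = 104, 113 − 4² = 97, 113 − 5² = 88, 113 − 6² = 77, 113 − 7² = 64 = 8² ⇒ 113 = 7² + 8².
  149: 149 − 1² = 148, 149 − 2² = 145, 149 − 3² = 140, 149 − 4² = 133, 149 − 5² = 124, 149 − 6² = 113, 149 − 7² = 100 = 10² ⇒ 149 = 7² + 10².
  Combine using the Brahmagupta–Fibonacci identity (a² + b²)(c² + d²) = (ac − bd)² + (ad + bc)² = (ac + bd)² + (ad − bc)²:
  5 · 113 = 565: from (1² + 2²)(7² + 8²), take (1·7 − 2·8, 1·8 + 2·7) = (7 − 16, 8 + 14) = (-9, 22); dropping signs (only squares matter) gives (9, 22); check 9² + 22² = 81 + 484 = 565 ✓.
  565 · 149 = 84185: from (9² + 22²)(7² + 10²), take (9·7 − 22·10, 9·10 + 22·7) = (63 − 220, 90 + 154) = (-157, 244); dropping signs (only squares matter) gives (157, 244); check 157² + 244² = 24649 + 59536 = 84185 ✓.
Step 4: Order so x ≤ y and verify: 157² + 244² = 24649 + 59536 = 84185 = n. ✓

n = 84185 = 157² + 244² (one valid representation with x ≤ y).
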